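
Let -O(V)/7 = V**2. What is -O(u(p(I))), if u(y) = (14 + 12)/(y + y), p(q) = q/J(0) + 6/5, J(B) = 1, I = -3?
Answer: 29575/81 ≈ 365.12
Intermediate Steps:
p(q) = 6/5 + q (p(q) = q/1 + 6/5 = q*1 + 6*(1/5) = q + 6/5 = 6/5 + q)
u(y) = 13/y (u(y) = 26/((2*y)) = 26*(1/(2*y)) = 13/y)
O(V) = -7*V**2
-O(u(p(I))) = -(-7)*(13/(6/5 - 3))**2 = -(-7)*(13/(-9/5))**2 = -(-7)*(13*(-5/9))**2 = -(-7)*(-65/9)**2 = -(-7)*4225/81 = -1*(-29575/81) = 29575/81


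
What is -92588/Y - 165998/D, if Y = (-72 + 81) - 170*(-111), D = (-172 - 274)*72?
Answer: 26781731/101040408 ≈ 0.26506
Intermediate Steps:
D = -32112 (D = -446*72 = -32112)
Y = 18879 (Y = 9 + 18870 = 18879)
-92588/Y - 165998/D = -92588/18879 - 165998/(-32112) = -92588*1/18879 - 165998*(-1/32112) = -92588/18879 + 82999/16056 = 26781731/101040408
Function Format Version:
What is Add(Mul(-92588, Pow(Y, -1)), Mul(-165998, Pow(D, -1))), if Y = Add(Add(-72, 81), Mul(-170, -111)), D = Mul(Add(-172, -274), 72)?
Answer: Rational(26781731, 101040408) ≈ 0.26506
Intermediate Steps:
D = -32112 (D = Mul(-446, 72) = -32112)
Y = 18879 (Y = Add(9, 18870) = 18879)
Add(Mul(-92588, Pow(Y, -1)), Mul(-165998, Pow(D, -1))) = Add(Mul(-92588, Pow(18879, -1)), Mul(-165998, Pow(-32112, -1))) = Add(Mul(-92588, Rational(1, 18879)), Mul(-165998, Rational(-1, 32112))) = Add(Rational(-92588, 18879), Rational(82999, 16056)) = Rational(26781731, 101040408)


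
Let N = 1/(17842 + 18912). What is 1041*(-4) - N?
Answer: -153043657/36754 ≈ -4164.0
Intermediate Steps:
N = 1/36754 ≈ 2.7208e-5
1041*(-4) - N = 1041*(-4) - 1*1/36754 = -4164 - 1/36754 = -153043657/36754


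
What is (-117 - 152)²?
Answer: 72361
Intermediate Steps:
(-117 - 152)² = (-269)² = 72361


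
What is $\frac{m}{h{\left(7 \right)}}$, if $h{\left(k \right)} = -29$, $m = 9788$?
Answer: $- \frac{9788}{29} \approx -337.52$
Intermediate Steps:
$\frac{m}{h{\left(7 \right)}} = \frac{9788}{-29} = 9788 \left(- \frac{1}{29}\right) = - \frac{9788}{29}$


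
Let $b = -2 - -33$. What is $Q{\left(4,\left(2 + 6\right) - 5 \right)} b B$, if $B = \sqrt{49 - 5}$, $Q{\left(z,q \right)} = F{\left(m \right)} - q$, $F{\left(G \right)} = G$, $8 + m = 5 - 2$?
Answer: $- 496 \sqrt{11} \approx -1645.0$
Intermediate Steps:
$m = -5$ ($m = -8 + \left(5 - 2\right) = -8 + 3 = -5$)
$Q{\left(z,q \right)} = -5 - q$
$B = 2 \sqrt{11}$ ($B = \sqrt{44} = 2 \sqrt{11} \approx 6.6332$)
$b = 31$ ($b = -2 + 33 = 31$)
$Q{\left(4,\left(2 + 6\right) - 5 \right)} b B = \left(-5 - \left(\left(2 + 6\right) - 5\right)\right) 31 \cdot 2 \sqrt{11} = \left(-5 - \left(8 - 5\right)\right) 31 \cdot 2 \sqrt{11} = \left(-5 - 3\right) 31 \cdot 2 \sqrt{11} = \left(-8\right) 31 \cdot 2 \sqrt{11} = - 248 \cdot 2 \sqrt{11} = - 496 \sqrt{11}$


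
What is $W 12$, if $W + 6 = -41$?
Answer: $-564$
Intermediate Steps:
$W = -47$ ($W = -6 - 41 = -47$)
$W 12 = \left(-47\right) 12 = -564$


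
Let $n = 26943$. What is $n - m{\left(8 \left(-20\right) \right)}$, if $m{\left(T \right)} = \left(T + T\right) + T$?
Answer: $27423$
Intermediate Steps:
$m{\left(T \right)} = 3 T$ ($m{\left(T \right)} = 2 T + T = 3 T$)
$n - m{\left(8 \left(-20\right) \right)} = 26943 - 3 \cdot 8 \left(-20\right) = 26943 - 3 \left(-160\right) = 26943 - -480 = 26943 + 480 = 27423$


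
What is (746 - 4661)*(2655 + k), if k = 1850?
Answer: -17637075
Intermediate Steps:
(746 - 4661)*(2655 + k) = (746 - 4661)*(2655 + 1850) = -3915*4505 = -17637075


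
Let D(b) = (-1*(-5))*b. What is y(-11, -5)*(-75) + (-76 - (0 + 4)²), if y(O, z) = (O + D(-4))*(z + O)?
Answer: -37292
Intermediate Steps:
D(b) = 5*b
y(O, z) = (-20 + O)*(O + z) (y(O, z) = (O + 5*(-4))*(z + O) = (O - 20)*(O + z) = (-20 + O)*(O + z))
y(-11, -5)*(-75) + (-76 - (0 + 4)²) = ((-11)² - 20*(-11) - 20*(-5) - 11*(-5))*(-75) + (-76 - (0 + 4)²) = (121 + 220 + 100 + 55)*(-75) + (-76 - 1*4²) = 496*(-75) + (-76 - 1*16) = -37200 + (-76 - 16) = -37200 - 92 = -37292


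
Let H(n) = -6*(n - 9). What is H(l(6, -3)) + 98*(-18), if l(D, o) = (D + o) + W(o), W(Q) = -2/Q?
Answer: -1732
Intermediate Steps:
l(D, o) = D + o - 2/o (l(D, o) = (D + o) - 2/o = D + o - 2/o)
H(n) = 54 - 6*n (H(n) = -6*(-9 + n) = 54 - 6*n)
H(l(6, -3)) + 98*(-18) = (54 - 6*(6 - 3 - 2/(-3))) + 98*(-18) = (54 - 6*(6 - 3 - 2*(-⅓))) - 1764 = (54 - 6*(6 - 3 + ⅔)) - 1764 = (54 - 6*11/3) - 1764 = (54 - 22) - 1764 = 32 - 1764 = -1732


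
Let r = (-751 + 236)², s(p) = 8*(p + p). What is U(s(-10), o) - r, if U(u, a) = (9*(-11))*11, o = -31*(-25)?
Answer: -266314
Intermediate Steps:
s(p) = 16*p (s(p) = 8*(2*p) = 16*p)
o = 775 (o = -1*(-775) = 775)
U(u, a) = -1089 (U(u, a) = -99*11 = -1089)
r = 265225 (r = (-515)² = 265225)
U(s(-10), o) - r = -1089 - 1*265225 = -1089 - 265225 = -266314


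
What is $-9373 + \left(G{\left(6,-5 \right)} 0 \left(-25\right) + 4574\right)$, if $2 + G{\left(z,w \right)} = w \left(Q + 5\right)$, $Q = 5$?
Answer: $-4799$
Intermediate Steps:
$G{\left(z,w \right)} = -2 + 10 w$ ($G{\left(z,w \right)} = -2 + w \left(5 + 5\right) = -2 + w 10 = -2 + 10 w$)
$-9373 + \left(G{\left(6,-5 \right)} 0 \left(-25\right) + 4574\right) = -9373 + \left(\left(-2 + 10 \left(-5\right)\right) 0 \left(-25\right) + 4574\right) = -9373 + \left(\left(-2 - 50\right) 0 \left(-25\right) + 4574\right) = -9373 + \left(\left(-52\right) 0 \left(-25\right) + 4574\right) = -9373 + \left(0 \left(-25\right) + 4574\right) = -9373 + \left(0 + 4574\right) = -9373 + 4574 = -4799$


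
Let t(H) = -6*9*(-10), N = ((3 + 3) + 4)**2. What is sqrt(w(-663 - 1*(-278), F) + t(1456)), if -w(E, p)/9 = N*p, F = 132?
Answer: 18*I*sqrt(365) ≈ 343.89*I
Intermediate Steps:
N = 100 (N = (6 + 4)**2 = 10**2 = 100)
t(H) = 540 (t(H) = -54*(-10) = 540)
w(E, p) = -900*p
sqrt(w(-663 - 1*(-278), F) + t(1456)) = sqrt(-900*132 + 540) = sqrt(-118800 + 540) = sqrt(-118260) = 18*I*sqrt(365)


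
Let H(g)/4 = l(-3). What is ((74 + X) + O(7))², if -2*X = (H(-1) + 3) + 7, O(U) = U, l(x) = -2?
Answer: 6400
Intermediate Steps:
H(g) = -8 (H(g) = 4*(-2) = -8)
X = -1 (X = -((-8 + 3) + 7)/2 = -(-5 + 7)/2 = -½*2 = -1)
((74 + X) + O(7))² = ((74 - 1) + 7)² = (73 + 7)² = 80² = 6400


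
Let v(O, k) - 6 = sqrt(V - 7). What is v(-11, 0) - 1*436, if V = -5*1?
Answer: -430 + 2*I*sqrt(3) ≈ -430.0 + 3.4641*I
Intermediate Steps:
V = -5
v(O, k) = 6 + 2*I*sqrt(3) (v(O, k) = 6 + sqrt(-5 - 7) = 6 + sqrt(-12) = 6 + 2*I*sqrt(3))
v(-11, 0) - 1*436 = (6 + 2*I*sqrt(3)) - 1*436 = (6 + 2*I*sqrt(3)) - 436 = -430 + 2*I*sqrt(3)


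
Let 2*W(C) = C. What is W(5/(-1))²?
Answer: 25/4 ≈ 6.2500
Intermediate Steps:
W(C) = C/2
W(5/(-1))² = ((5/(-1))/2)² = ((5*(-1))/2)² = ((½)*(-5))² = (-5/2)² = 25/4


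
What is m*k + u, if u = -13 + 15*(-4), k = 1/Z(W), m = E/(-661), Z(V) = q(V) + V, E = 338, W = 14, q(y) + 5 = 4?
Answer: -48279/661 ≈ -73.039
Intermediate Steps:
q(y) = -1 (q(y) = -5 + 4 = -1)
Z(V) = -1 + V
m = -338/661 (m = 338/(-661) = 338*(-1/661) = -338/661 ≈ -0.51135)
k = 1/13 (k = 1/(-1 + 14) = 1/13 ≈ 0.076923)
u = -73 (u = -13 - 60 = -73)
m*k + u = -338/661*1/13 - 73 = -26/661 - 73 = -48279/661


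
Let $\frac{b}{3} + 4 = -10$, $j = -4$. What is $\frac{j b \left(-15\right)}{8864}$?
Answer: $- \frac{315}{1108} \approx -0.2843$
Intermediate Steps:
$b = -42$ ($b = -12 + 3 \left(-10\right) = -12 - 30 = -42$)
$\frac{j b \left(-15\right)}{8864} = \frac{\left(-4\right) \left(-42\right) \left(-15\right)}{8864} = 168 \left(-15\right) \frac{1}{8864} = \left(-2520\right) \frac{1}{8864} = - \frac{315}{1108}$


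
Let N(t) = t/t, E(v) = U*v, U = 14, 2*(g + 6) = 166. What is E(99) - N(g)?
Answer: 1385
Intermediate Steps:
g = 77 (g = -6 + (1/2)*166 = -6 + 83 = 77)
E(v) = 14*v
N(t) = 1
E(99) - N(g) = 14*99 - 1*1 = 1386 - 1 = 1385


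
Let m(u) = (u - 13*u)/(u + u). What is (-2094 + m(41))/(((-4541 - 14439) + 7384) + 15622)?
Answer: -350/671 ≈ -0.52161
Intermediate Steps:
m(u) = -6 (m(u) = (-12*u)/((2*u)) = (-12*u)*(1/(2*u)) = -6)
(-2094 + m(41))/(((-4541 - 14439) + 7384) + 15622) = (-2094 - 6)/(((-4541 - 14439) + 7384) + 15622) = -2100/((-18980 + 7384) + 15622) = -2100/(-11596 + 15622) = -2100/4026 = -2100*1/4026 = -350/671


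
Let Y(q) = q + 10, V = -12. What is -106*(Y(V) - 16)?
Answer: 1908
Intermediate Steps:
Y(q) = 10 + q
-106*(Y(V) - 16) = -106*((10 - 12) - 16) = -106*(-2 - 16) = -106*(-18) = 1908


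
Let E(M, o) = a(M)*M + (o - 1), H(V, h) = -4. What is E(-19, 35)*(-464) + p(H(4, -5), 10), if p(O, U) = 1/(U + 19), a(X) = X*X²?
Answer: -1754056879/29 ≈ -6.0485e+7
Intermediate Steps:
a(X) = X³
p(O, U) = 1/(19 + U)
E(M, o) = -1 + o + M⁴ (E(M, o) = M³*M + (o - 1) = M⁴ + (-1 + o) = -1 + o + M⁴)
E(-19, 35)*(-464) + p(H(4, -5), 10) = (-1 + 35 + (-19)⁴)*(-464) + 1/(19 + 10) = (-1 + 35 + 130321)*(-464) + 1/29 = 130355*(-464) + 1/29 = -60484720 + 1/29 = -1754056879/29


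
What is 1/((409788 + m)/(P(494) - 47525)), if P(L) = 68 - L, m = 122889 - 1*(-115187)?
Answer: -47951/647864 ≈ -0.074014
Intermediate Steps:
m = 238076 (m = 122889 + 115187 = 238076)
1/((409788 + m)/(P(494) - 47525)) = 1/((409788 + 238076)/((68 - 1*494) - 47525)) = 1/(647864/((68 - 494) - 47525)) = 1/(647864/(-426 - 47525)) = 1/(647864/(-47951)) = 1/(647864*(-1/47951)) = 1/(-647864/47951) = -47951/647864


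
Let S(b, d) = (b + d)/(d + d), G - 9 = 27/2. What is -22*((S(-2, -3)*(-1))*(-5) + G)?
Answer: -1760/3 ≈ -586.67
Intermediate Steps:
G = 45/2 (G = 9 + 27/2 = 45/2 ≈ 22.500)
S(b, d) = (b + d)/(2*d) (S(b, d) = (b + d)/((2*d)) = (b + d)*(1/(2*d)) = (b + d)/(2*d))
-22*((S(-2, -3)*(-1))*(-5) + G) = -22*((((½)*(-2 - 3)/(-3))*(-1))*(-5) + 45/2) = -22*((((½)*(-⅓)*(-5))*(-1))*(-5) + 45/2) = -22*(((⅚)*(-1))*(-5) + 45/2) = -22*(-⅚*(-5) + 45/2) = -22*(25/6 + 45/2) = -22*80/3 = -1760/3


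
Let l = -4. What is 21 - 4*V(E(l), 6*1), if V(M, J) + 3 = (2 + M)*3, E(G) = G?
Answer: 57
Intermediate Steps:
V(M, J) = 3 + 3*M (V(M, J) = -3 + (2 + M)*3 = -3 + (6 + 3*M) = 3 + 3*M)
21 - 4*V(E(l), 6*1) = 21 - 4*(3 + 3*(-4)) = 21 - 4*(3 - 12) = 21 - 4*(-9) = 21 + 36 = 57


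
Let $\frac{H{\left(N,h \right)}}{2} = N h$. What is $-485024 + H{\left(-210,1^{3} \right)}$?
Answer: $-485444$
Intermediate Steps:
$H{\left(N,h \right)} = 2 N h$
$-485024 + H{\left(-210,1^{3} \right)} = -485024 + 2 \left(-210\right) 1^{3} = -485024 + 2 \left(-210\right) 1 = -485024 - 420 = -485444$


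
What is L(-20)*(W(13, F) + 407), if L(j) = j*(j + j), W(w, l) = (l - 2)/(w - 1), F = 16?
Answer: 979600/3 ≈ 3.2653e+5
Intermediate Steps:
W(w, l) = (-2 + l)/(-1 + w)
L(j) = 2*j**2 (L(j) = j*(2*j) = 2*j**2)
L(-20)*(W(13, F) + 407) = (2*(-20)**2)*((-2 + 16)/(-1 + 13) + 407) = (2*400)*(14/12 + 407) = 800*((1/12)*14 + 407) = 800*(7/6 + 407) = 800*(2449/6) = 979600/3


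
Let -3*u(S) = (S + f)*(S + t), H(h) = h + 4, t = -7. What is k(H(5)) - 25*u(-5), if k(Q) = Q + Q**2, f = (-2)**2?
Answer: 190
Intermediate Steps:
f = 4
H(h) = 4 + h
u(S) = -(-7 + S)*(4 + S)/3 (u(S) = -(S + 4)*(S - 7)/3 = -(4 + S)*(-7 + S)/3 = -(-7 + S)*(4 + S)/3)
k(H(5)) - 25*u(-5) = (4 + 5)*(1 + (4 + 5)) - 25*(28/3 - 5 - 1/3*(-5)**2) = 9*(1 + 9) - 25*(28/3 - 5 - 1/3*25) = 9*10 - 25*(28/3 - 5 - 25/3) = 90 - 25*(-4) = 90 + 100 = 190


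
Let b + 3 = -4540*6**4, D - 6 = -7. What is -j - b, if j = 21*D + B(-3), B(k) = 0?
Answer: 5883864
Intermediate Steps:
D = -1 (D = 6 - 7 = -1)
j = -21 (j = 21*(-1) + 0 = -21 + 0 = -21)
b = -5883843 (b = -3 - 4540*6**4 = -3 - 4540/(1/1296) = -3 - 4540/1/1296 = -3 - 4540*1296 = -3 - 5883840 = -5883843)
-j - b = -1*(-21) - 1*(-5883843) = 21 + 5883843 = 5883864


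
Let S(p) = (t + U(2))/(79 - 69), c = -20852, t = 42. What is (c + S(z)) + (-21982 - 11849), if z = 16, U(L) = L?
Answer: -273393/5 ≈ -54679.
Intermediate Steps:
S(p) = 22/5 (S(p) = (42 + 2)/(79 - 69) = 44/10 = 44*(⅒) = 22/5)
(c + S(z)) + (-21982 - 11849) = (-20852 + 22/5) + (-21982 - 11849) = -104238/5 - 33831 = -273393/5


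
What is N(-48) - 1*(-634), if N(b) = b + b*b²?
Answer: -110006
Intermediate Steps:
N(b) = b + b³
N(-48) - 1*(-634) = (-48 + (-48)³) - 1*(-634) = (-48 - 110592) + 634 = -110640 + 634 = -110006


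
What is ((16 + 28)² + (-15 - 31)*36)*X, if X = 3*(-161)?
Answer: -135240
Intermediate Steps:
X = -483
((16 + 28)² + (-15 - 31)*36)*X = ((16 + 28)² + (-15 - 31)*36)*(-483) = (44² - 46*36)*(-483) = (1936 - 1656)*(-483) = 280*(-483) = -135240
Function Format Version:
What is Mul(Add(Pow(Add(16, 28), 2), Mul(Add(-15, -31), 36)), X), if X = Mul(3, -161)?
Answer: -135240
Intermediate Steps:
X = -483
Mul(Add(Pow(Add(16, 28), 2), Mul(Add(-15, -31), 36)), X) = Mul(Add(Pow(Add(16, 28), 2), Mul(Add(-15, -31), 36)), -483) = Mul(Add(Pow(44, 2), Mul(-46, 36)), -483) = Mul(Add(1936, -1656), -483) = Mul(280, -483) = -135240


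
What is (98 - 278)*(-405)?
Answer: 72900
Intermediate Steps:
(98 - 278)*(-405) = -180*(-405) = 72900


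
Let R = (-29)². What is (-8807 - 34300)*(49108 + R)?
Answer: -2153151543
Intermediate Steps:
R = 841
(-8807 - 34300)*(49108 + R) = (-8807 - 34300)*(49108 + 841) = -43107*49949 = -2153151543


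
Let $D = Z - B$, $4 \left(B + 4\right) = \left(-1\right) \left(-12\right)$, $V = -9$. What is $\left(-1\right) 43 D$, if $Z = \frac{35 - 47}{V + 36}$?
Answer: $- \frac{215}{9} \approx -23.889$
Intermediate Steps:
$B = -1$ ($B = -4 + \frac{\left(-1\right) \left(-12\right)}{4} = -4 + \frac{1}{4} \cdot 12 = -4 + 3 = -1$)
$Z = - \frac{4}{9}$ ($Z = \frac{35 - 47}{-9 + 36} = - \frac{12}{27} = \left(-12\right) \frac{1}{27} = - \frac{4}{9} \approx -0.44444$)
$D = \frac{5}{9}$ ($D = - \frac{4}{9} - -1 = - \frac{4}{9} + 1 = \frac{5}{9} \approx 0.55556$)
$\left(-1\right) 43 D = \left(-1\right) 43 \cdot \frac{5}{9} = \left(-43\right) \frac{5}{9} = - \frac{215}{9}$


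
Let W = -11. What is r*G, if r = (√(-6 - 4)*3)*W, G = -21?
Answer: 693*I*√10 ≈ 2191.5*I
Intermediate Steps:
r = -33*I*√10 (r = (√(-6 - 4)*3)*(-11) = (√(-10)*3)*(-11) = ((I*√10)*3)*(-11) = (3*I*√10)*(-11) = -33*I*√10 ≈ -104.36*I)
r*G = -33*I*√10*(-21) = 693*I*√10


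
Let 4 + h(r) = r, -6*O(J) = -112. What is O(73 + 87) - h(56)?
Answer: -100/3 ≈ -33.333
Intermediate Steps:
O(J) = 56/3 (O(J) = -⅙*(-112) = 56/3)
h(r) = -4 + r
O(73 + 87) - h(56) = 56/3 - (-4 + 56) = 56/3 - 1*52 = 56/3 - 52 = -100/3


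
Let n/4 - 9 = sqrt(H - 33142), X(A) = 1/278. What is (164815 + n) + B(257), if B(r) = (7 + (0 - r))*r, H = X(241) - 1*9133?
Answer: 100601 + 2*I*sqrt(3267180822)/139 ≈ 1.006e+5 + 822.44*I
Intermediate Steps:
X(A) = 1/278
H = -2538973/278 (H = 1/278 - 1*9133 = 1/278 - 9133 = -2538973/278 ≈ -9133.0)
B(r) = r*(7 - r) (B(r) = (7 - r)*r = r*(7 - r))
n = 36 + 2*I*sqrt(3267180822)/139 (n = 36 + 4*sqrt(-2538973/278 - 33142) = 36 + 4*sqrt(-11752449/278) = 36 + 4*(I*sqrt(3267180822)/278) = 36 + 2*I*sqrt(3267180822)/139 ≈ 36.0 + 822.44*I)
(164815 + n) + B(257) = (164815 + (36 + 2*I*sqrt(3267180822)/139)) + 257*(7 - 1*257) = (164851 + 2*I*sqrt(3267180822)/139) + 257*(7 - 257) = (164851 + 2*I*sqrt(3267180822)/139) + 257*(-250) = (164851 + 2*I*sqrt(3267180822)/139) - 64250 = 100601 + 2*I*sqrt(3267180822)/139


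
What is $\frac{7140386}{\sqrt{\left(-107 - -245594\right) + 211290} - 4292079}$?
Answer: $- \frac{5107850133749}{3070323614244} - \frac{3570193 \sqrt{50753}}{3070323614244} \approx -1.6639$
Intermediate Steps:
$\frac{7140386}{\sqrt{\left(-107 - -245594\right) + 211290} - 4292079} = \frac{7140386}{\sqrt{\left(-107 + 245594\right) + 211290} - 4292079} = \frac{7140386}{\sqrt{245487 + 211290} - 4292079} = \frac{7140386}{\sqrt{456777} - 4292079} = \frac{7140386}{3 \sqrt{50753} - 4292079} = \frac{7140386}{-4292079 + 3 \sqrt{50753}}$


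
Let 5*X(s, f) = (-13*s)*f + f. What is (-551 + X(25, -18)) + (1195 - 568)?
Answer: 6212/5 ≈ 1242.4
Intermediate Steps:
X(s, f) = f/5 - 13*f*s/5 (X(s, f) = ((-13*s)*f + f)/5 = (-13*f*s + f)/5 = (f - 13*f*s)/5 = f/5 - 13*f*s/5)
(-551 + X(25, -18)) + (1195 - 568) = (-551 + (⅕)*(-18)*(1 - 13*25)) + (1195 - 568) = (-551 + (⅕)*(-18)*(1 - 325)) + 627 = (-551 + (⅕)*(-18)*(-324)) + 627 = (-551 + 5832/5) + 627 = 3077/5 + 627 = 6212/5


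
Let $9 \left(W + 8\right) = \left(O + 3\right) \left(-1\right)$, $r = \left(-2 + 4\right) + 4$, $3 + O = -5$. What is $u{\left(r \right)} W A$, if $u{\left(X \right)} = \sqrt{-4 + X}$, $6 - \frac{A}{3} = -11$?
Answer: $- \frac{1139 \sqrt{2}}{3} \approx -536.93$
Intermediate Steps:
$O = -8$ ($O = -3 - 5 = -8$)
$A = 51$ ($A = 18 - -33 = 18 + 33 = 51$)
$r = 6$ ($r = 2 + 4 = 6$)
$W = - \frac{67}{9}$ ($W = -8 + \frac{\left(-8 + 3\right) \left(-1\right)}{9} = -8 + \frac{\left(-5\right) \left(-1\right)}{9} = -8 + \frac{1}{9} \cdot 5 = -8 + \frac{5}{9} = - \frac{67}{9} \approx -7.4444$)
$u{\left(r \right)} W A = \sqrt{-4 + 6} \left(- \frac{67}{9}\right) 51 = \sqrt{2} \left(- \frac{67}{9}\right) 51 = - \frac{67 \sqrt{2}}{9} \cdot 51 = - \frac{1139 \sqrt{2}}{3}$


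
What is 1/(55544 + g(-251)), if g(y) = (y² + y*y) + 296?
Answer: 1/181842 ≈ 5.4993e-6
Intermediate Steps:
g(y) = 296 + 2*y² (g(y) = (y² + y²) + 296 = 2*y² + 296 = 296 + 2*y²)
1/(55544 + g(-251)) = 1/(55544 + (296 + 2*(-251)²)) = 1/(55544 + (296 + 2*63001)) = 1/(55544 + (296 + 126002)) = 1/(55544 + 126298) = 1/181842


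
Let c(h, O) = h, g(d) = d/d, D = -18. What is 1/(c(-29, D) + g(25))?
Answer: -1/28 ≈ -0.035714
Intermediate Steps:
g(d) = 1
1/(c(-29, D) + g(25)) = 1/(-29 + 1) = 1/(-28) = -1/28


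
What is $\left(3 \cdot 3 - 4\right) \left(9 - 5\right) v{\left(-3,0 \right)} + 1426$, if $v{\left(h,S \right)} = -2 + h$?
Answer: $1326$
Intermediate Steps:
$\left(3 \cdot 3 - 4\right) \left(9 - 5\right) v{\left(-3,0 \right)} + 1426 = \left(3 \cdot 3 - 4\right) \left(9 - 5\right) \left(-2 - 3\right) + 1426 = \left(9 - 4\right) 4 \left(-5\right) + 1426 = 5 \left(-20\right) + 1426 = -100 + 1426 = 1326$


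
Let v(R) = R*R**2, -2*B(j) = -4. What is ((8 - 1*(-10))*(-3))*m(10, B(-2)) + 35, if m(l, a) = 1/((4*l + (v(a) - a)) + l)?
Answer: 953/28 ≈ 34.036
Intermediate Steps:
B(j) = 2 (B(j) = -1/2*(-4) = 2)
v(R) = R**3
m(l, a) = 1/(a**3 - a + 5*l) (m(l, a) = 1/((4*l + (a**3 - a)) + l) = 1/((a**3 - a + 4*l) + l) = 1/(a**3 - a + 5*l))
((8 - 1*(-10))*(-3))*m(10, B(-2)) + 35 = ((8 - 1*(-10))*(-3))/(2**3 - 1*2 + 5*10) + 35 = ((8 + 10)*(-3))/(8 - 2 + 50) + 35 = (18*(-3))/56 + 35 = -54*1/56 + 35 = -27/28 + 35 = 953/28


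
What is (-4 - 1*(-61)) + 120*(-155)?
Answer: -18543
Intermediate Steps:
(-4 - 1*(-61)) + 120*(-155) = (-4 + 61) - 18600 = 57 - 18600 = -18543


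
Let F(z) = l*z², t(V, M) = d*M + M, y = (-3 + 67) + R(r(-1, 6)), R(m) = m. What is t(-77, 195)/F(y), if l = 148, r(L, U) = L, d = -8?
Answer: -65/27972 ≈ -0.0023238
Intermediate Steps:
y = 63 (y = (-3 + 67) - 1 = 64 - 1 = 63)
t(V, M) = -7*M (t(V, M) = -8*M + M = -7*M)
F(z) = 148*z²
t(-77, 195)/F(y) = (-7*195)/((148*63²)) = -1365/(148*3969) = -1365/587412 = -1365*1/587412 = -65/27972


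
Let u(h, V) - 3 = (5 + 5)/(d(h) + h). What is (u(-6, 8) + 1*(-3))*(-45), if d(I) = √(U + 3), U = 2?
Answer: 2700/31 + 450*√5/31 ≈ 119.56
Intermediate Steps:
d(I) = √5 (d(I) = √(2 + 3) = √5)
u(h, V) = 3 + 10/(h + √5) (u(h, V) = 3 + (5 + 5)/(√5 + h) = 3 + 10/(h + √5))
(u(-6, 8) + 1*(-3))*(-45) = ((10 + 3*(-6) + 3*√5)/(-6 + √5) + 1*(-3))*(-45) = ((10 - 18 + 3*√5)/(-6 + √5) - 3)*(-45) = ((-8 + 3*√5)/(-6 + √5) - 3)*(-45) = (-3 + (-8 + 3*√5)/(-6 + √5))*(-45) = 135 - 45*(-8 + 3*√5)/(-6 + √5)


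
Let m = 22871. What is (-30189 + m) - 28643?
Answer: -35961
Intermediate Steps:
(-30189 + m) - 28643 = (-30189 + 22871) - 28643 = -7318 - 28643 = -35961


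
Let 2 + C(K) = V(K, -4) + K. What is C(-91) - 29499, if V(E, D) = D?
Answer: -29596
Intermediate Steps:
C(K) = -6 + K (C(K) = -2 + (-4 + K) = -6 + K)
C(-91) - 29499 = (-6 - 91) - 29499 = -97 - 29499 = -29596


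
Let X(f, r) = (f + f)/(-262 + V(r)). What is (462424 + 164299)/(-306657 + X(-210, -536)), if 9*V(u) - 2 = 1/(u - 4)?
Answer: -797342696243/390139567137 ≈ -2.0437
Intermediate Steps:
V(u) = 2/9 + 1/(9*(-4 + u)) (V(u) = 2/9 + 1/(9*(u - 4)) = 2/9 + 1/(9*(-4 + u)))
X(f, r) = 2*f/(-262 + (-7 + 2*r)/(9*(-4 + r))) (X(f, r) = (f + f)/(-262 + (-7 + 2*r)/(9*(-4 + r))) = (2*f)/(-262 + (-7 + 2*r)/(9*(-4 + r))) = 2*f/(-262 + (-7 + 2*r)/(9*(-4 + r))))
(462424 + 164299)/(-306657 + X(-210, -536)) = (462424 + 164299)/(-306657 + 18*(-210)*(4 - 1*(-536))/(-9425 + 2356*(-536))) = 626723/(-306657 + 18*(-210)*(4 + 536)/(-9425 - 1262816)) = 626723/(-306657 + 18*(-210)*540/(-1272241)) = 626723/(-306657 + 18*(-210)*(-1/1272241)*540) = 626723/(-306657 + 2041200/1272241) = 626723/(-390139567137/1272241) = 626723*(-1272241/390139567137) = -797342696243/390139567137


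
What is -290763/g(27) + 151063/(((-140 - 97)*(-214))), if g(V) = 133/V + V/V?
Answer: -199071305719/4057440 ≈ -49063.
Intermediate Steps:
g(V) = 1 + 133/V (g(V) = 133/V + 1 = 1 + 133/V)
-290763/g(27) + 151063/(((-140 - 97)*(-214))) = -290763*27/(133 + 27) + 151063/(((-140 - 97)*(-214))) = -290763/((1/27)*160) + 151063/((-237*(-214))) = -290763/160/27 + 151063/50718 = -290763*27/160 + 151063*(1/50718) = -7850601/160 + 151063/50718 = -199071305719/4057440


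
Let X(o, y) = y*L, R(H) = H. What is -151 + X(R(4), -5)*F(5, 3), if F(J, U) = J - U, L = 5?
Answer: -201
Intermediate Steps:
X(o, y) = 5*y (X(o, y) = y*5 = 5*y)
-151 + X(R(4), -5)*F(5, 3) = -151 + (5*(-5))*(5 - 1*3) = -151 - 25*(5 - 3) = -151 - 25*2 = -151 - 50 = -201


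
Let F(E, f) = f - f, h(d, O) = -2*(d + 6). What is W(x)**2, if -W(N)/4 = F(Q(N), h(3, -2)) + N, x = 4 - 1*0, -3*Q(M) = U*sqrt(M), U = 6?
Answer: 256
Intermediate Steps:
Q(M) = -2*sqrt(M)
h(d, O) = -12 - 2*d (h(d, O) = -2*(6 + d) = -12 - 2*d)
F(E, f) = 0
x = 4 (x = 4 + 0 = 4)
W(N) = -4*N (W(N) = -4*(0 + N) = -4*N)
W(x)**2 = (-4*4)**2 = (-16)**2 = 256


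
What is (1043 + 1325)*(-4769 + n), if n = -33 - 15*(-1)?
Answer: -11335616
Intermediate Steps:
n = -18 (n = -33 + 15 = -18)
(1043 + 1325)*(-4769 + n) = (1043 + 1325)*(-4769 - 18) = 2368*(-4787) = -11335616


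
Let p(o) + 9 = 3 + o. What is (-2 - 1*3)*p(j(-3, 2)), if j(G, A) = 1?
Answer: 25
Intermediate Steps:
p(o) = -6 + o (p(o) = -9 + (3 + o) = -6 + o)
(-2 - 1*3)*p(j(-3, 2)) = (-2 - 1*3)*(-6 + 1) = (-2 - 3)*(-5) = -5*(-5) = 25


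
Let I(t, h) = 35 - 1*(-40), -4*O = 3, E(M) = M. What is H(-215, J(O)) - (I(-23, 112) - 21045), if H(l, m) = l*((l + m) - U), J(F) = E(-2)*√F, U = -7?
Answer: 65690 + 215*I*√3 ≈ 65690.0 + 372.39*I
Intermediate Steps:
O = -¾ (O = -¼*3 = -¾ ≈ -0.75000)
I(t, h) = 75 (I(t, h) = 35 + 40 = 75)
J(F) = -2*√F
H(l, m) = l*(7 + l + m) (H(l, m) = l*((l + m) - 1*(-7)) = l*((l + m) + 7) = l*(7 + l + m))
H(-215, J(O)) - (I(-23, 112) - 21045) = -215*(7 - 215 - I*√3) - (75 - 21045) = -215*(7 - 215 - I*√3) - 1*(-20970) = -215*(7 - 215 - I*√3) + 20970 = -215*(-208 - I*√3) + 20970 = (44720 + 215*I*√3) + 20970 = 65690 + 215*I*√3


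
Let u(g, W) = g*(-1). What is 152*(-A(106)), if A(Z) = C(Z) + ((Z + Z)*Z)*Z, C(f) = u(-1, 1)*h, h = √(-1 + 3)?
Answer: -362068864 - 152*√2 ≈ -3.6207e+8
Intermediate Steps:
h = √2 ≈ 1.4142
u(g, W) = -g
C(f) = √2 (C(f) = (-1*(-1))*√2 = 1*√2 = √2)
A(Z) = √2 + 2*Z³ (A(Z) = √2 + ((Z + Z)*Z)*Z = √2 + ((2*Z)*Z)*Z = √2 + (2*Z²)*Z = √2 + 2*Z³)
152*(-A(106)) = 152*(-(√2 + 2*106³)) = 152*(-(√2 + 2*1191016)) = 152*(-(√2 + 2382032)) = 152*(-(2382032 + √2)) = 152*(-2382032 - √2) = -362068864 - 152*√2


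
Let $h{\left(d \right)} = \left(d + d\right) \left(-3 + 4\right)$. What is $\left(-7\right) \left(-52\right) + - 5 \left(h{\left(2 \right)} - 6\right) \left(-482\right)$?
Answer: $-4456$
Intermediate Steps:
$h{\left(d \right)} = 2 d$ ($h{\left(d \right)} = 2 d 1 = 2 d$)
$\left(-7\right) \left(-52\right) + - 5 \left(h{\left(2 \right)} - 6\right) \left(-482\right) = \left(-7\right) \left(-52\right) + - 5 \left(2 \cdot 2 - 6\right) \left(-482\right) = 364 + - 5 \left(4 - 6\right) \left(-482\right) = 364 + \left(-5\right) \left(-2\right) \left(-482\right) = 364 + 10 \left(-482\right) = 364 - 4820 = -4456$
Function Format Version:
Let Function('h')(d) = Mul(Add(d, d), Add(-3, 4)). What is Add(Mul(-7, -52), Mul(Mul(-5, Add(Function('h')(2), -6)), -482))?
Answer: -4456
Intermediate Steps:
Function('h')(d) = Mul(2, d) (Function('h')(d) = Mul(Mul(2, d), 1) = Mul(2, d))
Add(Mul(-7, -52), Mul(Mul(-5, Add(Function('h')(2), -6)), -482)) = Add(Mul(-7, -52), Mul(Mul(-5, Add(Mul(2, 2), -6)), -482)) = Add(364, Mul(Mul(-5, Add(4, -6)), -482)) = Add(364, Mul(Mul(-5, -2), -482)) = Add(364, Mul(10, -482)) = Add(364, -4820) = -4456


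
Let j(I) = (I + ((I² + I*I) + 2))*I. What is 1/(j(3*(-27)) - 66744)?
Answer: -1/1123227 ≈ -8.9029e-7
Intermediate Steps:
j(I) = I*(2 + I + 2*I²) (j(I) = (I + ((I² + I²) + 2))*I = (I + (2*I² + 2))*I = (I + (2 + 2*I²))*I = (2 + I + 2*I²)*I = I*(2 + I + 2*I²))
1/(j(3*(-27)) - 66744) = 1/((3*(-27))*(2 + 3*(-27) + 2*(3*(-27))²) - 66744) = 1/(-81*(2 - 81 + 2*(-81)²) - 66744) = 1/(-81*(2 - 81 + 2*6561) - 66744) = 1/(-81*(2 - 81 + 13122) - 66744) = 1/(-81*13043 - 66744) = 1/(-1056483 - 66744) = 1/(-1123227) = -1/1123227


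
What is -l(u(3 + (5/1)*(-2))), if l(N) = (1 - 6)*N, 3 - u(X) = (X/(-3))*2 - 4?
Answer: 35/3 ≈ 11.667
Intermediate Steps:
u(X) = 7 + 2*X/3 (u(X) = 3 - ((X/(-3))*2 - 4) = 3 - ((X*(-⅓))*2 - 4) = 3 - (-X/3*2 - 4) = 3 - (-2*X/3 - 4) = 3 - (-4 - 2*X/3) = 3 + (4 + 2*X/3) = 7 + 2*X/3)
l(N) = -5*N
-l(u(3 + (5/1)*(-2))) = -(-5)*(7 + 2*(3 + (5/1)*(-2))/3) = -(-5)*(7 + 2*(3 + (5*1)*(-2))/3) = -(-5)*(7 + 2*(3 + 5*(-2))/3) = -(-5)*(7 + 2*(3 - 10)/3) = -(-5)*(7 + (⅔)*(-7)) = -(-5)*(7 - 14/3) = -(-5)*7/3 = -1*(-35/3) = 35/3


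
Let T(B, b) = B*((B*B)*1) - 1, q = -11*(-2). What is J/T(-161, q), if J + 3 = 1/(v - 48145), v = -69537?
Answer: 353047/491120172324 ≈ 7.1886e-7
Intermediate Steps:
q = 22
T(B, b) = -1 + B³ (T(B, b) = B*(B²*1) - 1 = B*B² - 1 = B³ - 1 = -1 + B³)
J = -353047/117682 (J = -3 + 1/(-69537 - 48145) = -3 + 1/(-117682) = -3 - 1/117682 = -353047/117682 ≈ -3.0000)
J/T(-161, q) = -353047/(117682*(-1 + (-161)³)) = -353047/(117682*(-1 - 4173281)) = -353047/117682/(-4173282) = -353047/117682*(-1/4173282) = 353047/491120172324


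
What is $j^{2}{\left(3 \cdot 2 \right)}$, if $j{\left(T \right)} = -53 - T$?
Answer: $3481$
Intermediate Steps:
$j^{2}{\left(3 \cdot 2 \right)} = \left(-53 - 3 \cdot 2\right)^{2} = \left(-53 - 6\right)^{2} = \left(-59\right)^{2} = 3481$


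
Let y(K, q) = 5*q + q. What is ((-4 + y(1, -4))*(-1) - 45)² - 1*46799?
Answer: -46510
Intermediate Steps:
y(K, q) = 6*q
((-4 + y(1, -4))*(-1) - 45)² - 1*46799 = ((-4 + 6*(-4))*(-1) - 45)² - 1*46799 = ((-4 - 24)*(-1) - 45)² - 46799 = (-28*(-1) - 45)² - 46799 = (28 - 45)² - 46799 = (-17)² - 46799 = 289 - 46799 = -46510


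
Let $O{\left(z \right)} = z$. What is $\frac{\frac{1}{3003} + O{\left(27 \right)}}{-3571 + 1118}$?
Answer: $- \frac{81082}{7366359} \approx -0.011007$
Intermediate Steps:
$\frac{\frac{1}{3003} + O{\left(27 \right)}}{-3571 + 1118} = \frac{\frac{1}{3003} + 27}{-3571 + 1118} = \frac{\frac{1}{3003} + 27}{-2453} = \frac{81082}{3003} \left(- \frac{1}{2453}\right) = - \frac{81082}{7366359}$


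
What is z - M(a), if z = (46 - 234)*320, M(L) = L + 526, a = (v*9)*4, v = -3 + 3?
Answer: -60686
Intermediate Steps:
v = 0
a = 0 (a = (0*9)*4 = 0*4 = 0)
M(L) = 526 + L
z = -60160 (z = -188*320 = -60160)
z - M(a) = -60160 - (526 + 0) = -60160 - 1*526 = -60160 - 526 = -60686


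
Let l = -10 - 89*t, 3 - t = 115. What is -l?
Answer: -9958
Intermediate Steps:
t = -112 (t = 3 - 1*115 = 3 - 115 = -112)
l = 9958 (l = -10 - 89*(-112) = -10 + 9968 = 9958)
-l = -1*9958 = -9958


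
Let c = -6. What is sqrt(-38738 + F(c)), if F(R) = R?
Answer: 2*I*sqrt(9686) ≈ 196.83*I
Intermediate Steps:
sqrt(-38738 + F(c)) = sqrt(-38738 - 6) = sqrt(-38744) = 2*I*sqrt(9686)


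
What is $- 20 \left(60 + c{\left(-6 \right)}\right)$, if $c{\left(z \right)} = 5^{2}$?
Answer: $-1700$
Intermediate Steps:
$c{\left(z \right)} = 25$
$- 20 \left(60 + c{\left(-6 \right)}\right) = - 20 \left(60 + 25\right) = \left(-20\right) 85 = -1700$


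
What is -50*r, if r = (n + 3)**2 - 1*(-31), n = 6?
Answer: -5600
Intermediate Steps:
r = 112 (r = (6 + 3)**2 - 1*(-31) = 9**2 + 31 = 81 + 31 = 112)
-50*r = -50*112 = -5600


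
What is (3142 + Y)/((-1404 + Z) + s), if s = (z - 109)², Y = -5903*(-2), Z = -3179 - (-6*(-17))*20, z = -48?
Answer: 7474/9013 ≈ 0.82925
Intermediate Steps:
Z = -5219 (Z = -3179 - 102*20 = -3179 - 1*2040 = -3179 - 2040 = -5219)
Y = 11806
s = 24649 (s = (-48 - 109)² = (-157)² = 24649)
(3142 + Y)/((-1404 + Z) + s) = (3142 + 11806)/((-1404 - 5219) + 24649) = 14948/(-6623 + 24649) = 14948/18026 = 14948*(1/18026) = 7474/9013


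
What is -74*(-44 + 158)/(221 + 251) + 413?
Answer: 46625/118 ≈ 395.13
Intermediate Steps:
-74*(-44 + 158)/(221 + 251) + 413 = -8436/472 + 413 = -74*57/236 + 413 = -2109/118 + 413 = 46625/118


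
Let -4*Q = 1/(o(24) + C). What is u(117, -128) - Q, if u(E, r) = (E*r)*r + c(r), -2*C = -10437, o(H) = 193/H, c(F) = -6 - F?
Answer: 240469000856/125437 ≈ 1.9171e+6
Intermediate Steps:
C = 10437/2 (C = -½*(-10437) = 10437/2 ≈ 5218.5)
u(E, r) = -6 - r + E*r² (u(E, r) = (E*r)*r + (-6 - r) = E*r² + (-6 - r) = -6 - r + E*r²)
Q = -6/125437 (Q = -1/(4*(193/24 + 10437/2)) = -1/(4*125437/24) = -¼*24/125437 = -6/125437 ≈ -4.7833e-5)
u(117, -128) - Q = (-6 - 1*(-128) + 117*(-128)²) - 1*(-6/125437) = (-6 + 128 + 117*16384) + 6/125437 = (-6 + 128 + 1916928) + 6/125437 = 1917050 + 6/125437 = 240469000856/125437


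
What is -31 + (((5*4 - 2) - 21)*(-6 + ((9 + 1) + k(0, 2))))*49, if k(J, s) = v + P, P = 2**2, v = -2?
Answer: -913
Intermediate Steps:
P = 4
k(J, s) = 2 (k(J, s) = -2 + 4 = 2)
-31 + (((5*4 - 2) - 21)*(-6 + ((9 + 1) + k(0, 2))))*49 = -31 + (((5*4 - 2) - 21)*(-6 + ((9 + 1) + 2)))*49 = -31 + (((20 - 2) - 21)*(-6 + (10 + 2)))*49 = -31 + ((18 - 21)*(-6 + 12))*49 = -31 - 3*6*49 = -31 - 18*49 = -31 - 882 = -913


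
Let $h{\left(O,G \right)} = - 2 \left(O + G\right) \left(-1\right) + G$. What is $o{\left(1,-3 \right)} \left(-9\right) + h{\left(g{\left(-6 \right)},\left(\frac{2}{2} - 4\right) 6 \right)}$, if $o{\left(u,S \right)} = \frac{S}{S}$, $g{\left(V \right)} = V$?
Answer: $-75$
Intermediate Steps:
$h{\left(O,G \right)} = 2 O + 3 G$ ($h{\left(O,G \right)} = - 2 \left(G + O\right) \left(-1\right) + G = - 2 \left(- G - O\right) + G = \left(2 G + 2 O\right) + G = 2 O + 3 G$)
$o{\left(u,S \right)} = 1$
$o{\left(1,-3 \right)} \left(-9\right) + h{\left(g{\left(-6 \right)},\left(\frac{2}{2} - 4\right) 6 \right)} = 1 \left(-9\right) + \left(2 \left(-6\right) + 3 \left(\frac{2}{2} - 4\right) 6\right) = -9 + \left(-12 + 3 \left(2 \cdot \frac{1}{2} - 4\right) 6\right) = -9 + \left(-12 + 3 \left(1 - 4\right) 6\right) = -9 + \left(-12 + 3 \left(\left(-3\right) 6\right)\right) = -9 + \left(-12 + 3 \left(-18\right)\right) = -9 - 66 = -75$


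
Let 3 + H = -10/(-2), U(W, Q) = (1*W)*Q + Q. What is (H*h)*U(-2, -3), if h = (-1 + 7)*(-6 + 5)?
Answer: -36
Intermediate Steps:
h = -6 (h = 6*(-1) = -6)
U(W, Q) = Q + Q*W (U(W, Q) = W*Q + Q = Q*W + Q = Q + Q*W)
H = 2 (H = -3 - 10/(-2) = -3 - 10*(-1/2) = -3 + 5 = 2)
(H*h)*U(-2, -3) = (2*(-6))*(-3*(1 - 2)) = -(-36)*(-1) = -12*3 = -36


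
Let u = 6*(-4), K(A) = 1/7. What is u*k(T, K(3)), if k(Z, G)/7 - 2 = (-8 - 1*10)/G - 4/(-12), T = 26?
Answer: 20776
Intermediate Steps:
K(A) = ⅐
k(Z, G) = 49/3 - 126/G (k(Z, G) = 14 + 7*((-8 - 1*10)/G - 4/(-12)) = 14 + 7*((-8 - 10)/G - 4*(-1/12)) = 14 + 7*(-18/G + ⅓) = 14 + 7*(⅓ - 18/G) = 14 + (7/3 - 126/G) = 49/3 - 126/G)
u = -24
u*k(T, K(3)) = -24*(49/3 - 126/⅐) = -24*(49/3 - 126*7) = -24*(49/3 - 882) = -24*(-2597/3) = 20776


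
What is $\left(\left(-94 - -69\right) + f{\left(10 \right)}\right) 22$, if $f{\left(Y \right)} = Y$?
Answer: $-330$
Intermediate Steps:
$\left(\left(-94 - -69\right) + f{\left(10 \right)}\right) 22 = \left(\left(-94 - -69\right) + 10\right) 22 = \left(\left(-94 + 69\right) + 10\right) 22 = \left(-25 + 10\right) 22 = \left(-15\right) 22 = -330$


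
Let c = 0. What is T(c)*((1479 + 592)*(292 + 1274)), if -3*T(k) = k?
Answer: 0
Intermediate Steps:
T(k) = -k/3
T(c)*((1479 + 592)*(292 + 1274)) = (-1/3*0)*((1479 + 592)*(292 + 1274)) = 0*(2071*1566) = 0*3243186 = 0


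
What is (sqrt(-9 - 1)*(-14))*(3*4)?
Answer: -168*I*sqrt(10) ≈ -531.26*I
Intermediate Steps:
(sqrt(-9 - 1)*(-14))*(3*4) = (sqrt(-10)*(-14))*12 = ((I*sqrt(10))*(-14))*12 = -14*I*sqrt(10)*12 = -168*I*sqrt(10)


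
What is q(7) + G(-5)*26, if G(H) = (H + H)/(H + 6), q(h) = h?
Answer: -253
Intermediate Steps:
G(H) = 2*H/(6 + H) (G(H) = (2*H)/(6 + H) = 2*H/(6 + H))
q(7) + G(-5)*26 = 7 + (2*(-5)/(6 - 5))*26 = 7 + (2*(-5)/1)*26 = 7 + (2*(-5)*1)*26 = 7 - 10*26 = 7 - 260 = -253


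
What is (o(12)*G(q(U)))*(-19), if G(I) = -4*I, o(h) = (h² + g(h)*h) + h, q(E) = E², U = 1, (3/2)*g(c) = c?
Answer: 19152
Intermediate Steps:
g(c) = 2*c/3
o(h) = h + 5*h²/3 (o(h) = (h² + (2*h/3)*h) + h = (h² + 2*h²/3) + h = 5*h²/3 + h = h + 5*h²/3)
(o(12)*G(q(U)))*(-19) = (((⅓)*12*(3 + 5*12))*(-4*1²))*(-19) = (((⅓)*12*(3 + 60))*(-4*1))*(-19) = (((⅓)*12*63)*(-4))*(-19) = (252*(-4))*(-19) = -1008*(-19) = 19152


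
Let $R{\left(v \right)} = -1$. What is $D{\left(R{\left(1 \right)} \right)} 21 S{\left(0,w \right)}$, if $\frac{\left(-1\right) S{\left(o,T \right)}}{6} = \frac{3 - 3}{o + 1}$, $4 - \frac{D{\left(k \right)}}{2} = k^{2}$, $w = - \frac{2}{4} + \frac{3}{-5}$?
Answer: $0$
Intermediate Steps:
$w = - \frac{11}{10}$ ($w = \left(-2\right) \frac{1}{4} + 3 \left(- \frac{1}{5}\right) = - \frac{1}{2} - \frac{3}{5} = - \frac{11}{10} \approx -1.1$)
$D{\left(k \right)} = 8 - 2 k^{2}$
$S{\left(o,T \right)} = 0$ ($S{\left(o,T \right)} = - 6 \frac{3 - 3}{o + 1} = - 6 \frac{0}{1 + o} = \left(-6\right) 0 = 0$)
$D{\left(R{\left(1 \right)} \right)} 21 S{\left(0,w \right)} = \left(8 - 2 \left(-1\right)^{2}\right) 21 \cdot 0 = \left(8 - 2\right) 21 \cdot 0 = 6 \cdot 21 \cdot 0 = 126 \cdot 0 = 0$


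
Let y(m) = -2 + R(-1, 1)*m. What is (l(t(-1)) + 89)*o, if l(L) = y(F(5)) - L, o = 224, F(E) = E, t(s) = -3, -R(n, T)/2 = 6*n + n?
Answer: 35840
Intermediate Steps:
R(n, T) = -14*n (R(n, T) = -2*(6*n + n) = -14*n)
y(m) = -2 + 14*m (y(m) = -2 + (-14*(-1))*m = -2 + 14*m)
l(L) = 68 - L (l(L) = (-2 + 14*5) - L = (-2 + 70) - L = 68 - L)
(l(t(-1)) + 89)*o = ((68 - 1*(-3)) + 89)*224 = ((68 + 3) + 89)*224 = (71 + 89)*224 = 160*224 = 35840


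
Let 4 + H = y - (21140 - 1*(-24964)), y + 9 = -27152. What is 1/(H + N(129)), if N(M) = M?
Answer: -1/73140 ≈ -1.3672e-5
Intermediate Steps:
y = -27161 (y = -9 - 27152 = -27161)
H = -73269 (H = -4 + (-27161 - (21140 - 1*(-24964))) = -4 + (-27161 - (21140 + 24964)) = -4 + (-27161 - 1*46104) = -4 + (-27161 - 46104) = -4 - 73265 = -73269)
1/(H + N(129)) = 1/(-73269 + 129) = 1/(-73140) = -1/73140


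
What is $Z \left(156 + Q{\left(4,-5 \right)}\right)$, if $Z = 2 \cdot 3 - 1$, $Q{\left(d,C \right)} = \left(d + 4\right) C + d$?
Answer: $600$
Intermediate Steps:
$Q{\left(d,C \right)} = d + C \left(4 + d\right)$ ($Q{\left(d,C \right)} = \left(4 + d\right) C + d = C \left(4 + d\right) + d = d + C \left(4 + d\right)$)
$Z = 5$ ($Z = 6 - 1 = 5$)
$Z \left(156 + Q{\left(4,-5 \right)}\right) = 5 \left(156 + \left(4 + 4 \left(-5\right) - 20\right)\right) = 5 \left(156 - 36\right) = 5 \cdot 120 = 600$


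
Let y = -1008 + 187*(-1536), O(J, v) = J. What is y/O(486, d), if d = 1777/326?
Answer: -48040/81 ≈ -593.09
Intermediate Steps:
d = 1777/326 (d = 1777*(1/326) = 1777/326 ≈ 5.4509)
y = -288240 (y = -1008 - 287232 = -288240)
y/O(486, d) = -288240/486 = -288240*1/486 = -48040/81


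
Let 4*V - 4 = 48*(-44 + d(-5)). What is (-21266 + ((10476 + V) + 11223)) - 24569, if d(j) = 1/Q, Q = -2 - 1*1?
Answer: -24667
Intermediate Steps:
Q = -3 (Q = -2 - 1 = -3)
d(j) = -1/3 (d(j) = 1/(-3) = -1/3)
V = -531 (V = 1 + (48*(-44 - 1/3))/4 = 1 + (48*(-133/3))/4 = 1 + (1/4)*(-2128) = 1 - 532 = -531)
(-21266 + ((10476 + V) + 11223)) - 24569 = (-21266 + ((10476 - 531) + 11223)) - 24569 = (-21266 + (9945 + 11223)) - 24569 = (-21266 + 21168) - 24569 = -98 - 24569 = -24667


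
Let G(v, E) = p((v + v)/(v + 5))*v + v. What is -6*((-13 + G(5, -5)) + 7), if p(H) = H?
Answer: -24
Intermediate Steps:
G(v, E) = v + 2*v**2/(5 + v) (G(v, E) = ((v + v)/(v + 5))*v + v = ((2*v)/(5 + v))*v + v = (2*v/(5 + v))*v + v = 2*v**2/(5 + v) + v = v + 2*v**2/(5 + v))
-6*((-13 + G(5, -5)) + 7) = -6*((-13 + 5*(5 + 3*5)/(5 + 5)) + 7) = -6*((-13 + 5*(5 + 15)/10) + 7) = -6*((-13 + 5*(1/10)*20) + 7) = -6*((-13 + 10) + 7) = -6*(-3 + 7) = -6*4 = -24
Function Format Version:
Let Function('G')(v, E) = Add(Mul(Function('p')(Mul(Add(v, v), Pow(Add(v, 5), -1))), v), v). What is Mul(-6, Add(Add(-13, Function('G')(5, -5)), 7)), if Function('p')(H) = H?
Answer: -24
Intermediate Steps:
Function('G')(v, E) = Add(v, Mul(2, Pow(v, 2), Pow(Add(5, v), -1))) (Function('G')(v, E) = Add(Mul(Mul(Add(v, v), Pow(Add(v, 5), -1)), v), v) = Add(Mul(Mul(Mul(2, v), Pow(Add(5, v), -1)), v), v) = Add(Mul(Mul(2, v, Pow(Add(5, v), -1)), v), v) = Add(Mul(2, Pow(v, 2), Pow(Add(5, v), -1)), v) = Add(v, Mul(2, Pow(v, 2), Pow(Add(5, v), -1))))
Mul(-6, Add(Add(-13, Function('G')(5, -5)), 7)) = Mul(-6, Add(Add(-13, Mul(5, Pow(Add(5, 5), -1), Add(5, Mul(3, 5)))), 7)) = Mul(-6, Add(Add(-13, Mul(5, Pow(10, -1), Add(5, 15))), 7)) = Mul(-6, Add(Add(-13, Mul(5, Rational(1, 10), 20)), 7)) = Mul(-6, Add(Add(-13, 10), 7)) = Mul(-6, Add(-3, 7)) = Mul(-6, 4) = -24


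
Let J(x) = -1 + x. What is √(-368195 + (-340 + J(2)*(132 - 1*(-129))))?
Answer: I*√368274 ≈ 606.86*I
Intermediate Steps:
√(-368195 + (-340 + J(2)*(132 - 1*(-129)))) = √(-368195 + (-340 + (-1 + 2)*(132 - 1*(-129)))) = √(-368195 + (-340 + 1*(132 + 129))) = √(-368195 + (-340 + 1*261)) = √(-368195 + (-340 + 261)) = √(-368195 - 79) = √(-368274) = I*√368274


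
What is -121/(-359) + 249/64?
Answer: 97135/22976 ≈ 4.2277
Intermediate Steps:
-121/(-359) + 249/64 = -121*(-1/359) + 249*(1/64) = 121/359 + 249/64 = 97135/22976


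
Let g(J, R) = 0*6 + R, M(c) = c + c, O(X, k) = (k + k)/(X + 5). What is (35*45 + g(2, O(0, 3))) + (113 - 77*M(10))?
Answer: 746/5 ≈ 149.20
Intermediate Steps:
O(X, k) = 2*k/(5 + X) (O(X, k) = (2*k)/(5 + X) = 2*k/(5 + X))
M(c) = 2*c
g(J, R) = R (g(J, R) = 0 + R = R)
(35*45 + g(2, O(0, 3))) + (113 - 77*M(10)) = (35*45 + 2*3/(5 + 0)) + (113 - 154*10) = (1575 + 2*3/5) + (113 - 77*20) = (1575 + 2*3*(1/5)) + (113 - 1540) = (1575 + 6/5) - 1427 = 7881/5 - 1427 = 746/5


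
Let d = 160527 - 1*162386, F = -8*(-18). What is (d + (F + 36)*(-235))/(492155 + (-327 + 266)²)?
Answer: -44159/495876 ≈ -0.089052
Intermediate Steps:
F = 144
d = -1859 (d = 160527 - 162386 = -1859)
(d + (F + 36)*(-235))/(492155 + (-327 + 266)²) = (-1859 + (144 + 36)*(-235))/(492155 + (-327 + 266)²) = (-1859 + 180*(-235))/(492155 + (-61)²) = (-1859 - 42300)/(492155 + 3721) = -44159/495876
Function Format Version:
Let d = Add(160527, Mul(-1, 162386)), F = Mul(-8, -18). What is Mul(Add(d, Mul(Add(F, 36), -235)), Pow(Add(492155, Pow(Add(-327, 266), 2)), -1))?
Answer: Rational(-44159, 495876) ≈ -0.089052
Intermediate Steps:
F = 144
d = -1859 (d = Add(160527, -162386) = -1859)
Mul(Add(d, Mul(Add(F, 36), -235)), Pow(Add(492155, Pow(Add(-327, 266), 2)), -1)) = Mul(Add(-1859, Mul(Add(144, 36), -235)), Pow(Add(492155, Pow(Add(-327, 266), 2)), -1)) = Mul(Add(-1859, Mul(180, -235)), Pow(Add(492155, Pow(-61, 2)), -1)) = Mul(Add(-1859, -42300), Pow(Add(492155, 3721), -1)) = Mul(-44159, Pow(495876, -1)) = Mul(-44159, Rational(1, 495876)) = Rational(-44159, 495876)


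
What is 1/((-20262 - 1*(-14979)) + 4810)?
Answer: -1/473 ≈ -0.0021142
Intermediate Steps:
1/((-20262 - 1*(-14979)) + 4810) = 1/((-20262 + 14979) + 4810) = 1/(-5283 + 4810) = 1/(-473) = -1/473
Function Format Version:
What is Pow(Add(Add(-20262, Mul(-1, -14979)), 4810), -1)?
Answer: Rational(-1, 473) ≈ -0.0021142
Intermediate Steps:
Pow(Add(Add(-20262, Mul(-1, -14979)), 4810), -1) = Pow(Add(Add(-20262, 14979), 4810), -1) = Pow(Add(-5283, 4810), -1) = Pow(-473, -1) = Rational(-1, 473)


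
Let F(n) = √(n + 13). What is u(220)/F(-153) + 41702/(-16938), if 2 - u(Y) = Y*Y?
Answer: -20851/8469 + 3457*I*√35/5 ≈ -2.462 + 4090.4*I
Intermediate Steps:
u(Y) = 2 - Y² (u(Y) = 2 - Y*Y = 2 - Y²)
F(n) = √(13 + n)
u(220)/F(-153) + 41702/(-16938) = (2 - 1*220²)/(√(13 - 153)) + 41702/(-16938) = (2 - 1*48400)/(√(-140)) + 41702*(-1/16938) = (2 - 48400)/((2*I*√35)) - 20851/8469 = -(-3457)*I*√35/5 - 20851/8469 = 3457*I*√35/5 - 20851/8469 = -20851/8469 + 3457*I*√35/5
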